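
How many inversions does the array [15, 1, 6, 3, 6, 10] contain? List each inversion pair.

Finding inversions in [15, 1, 6, 3, 6, 10]:

(0, 1): arr[0]=15 > arr[1]=1
(0, 2): arr[0]=15 > arr[2]=6
(0, 3): arr[0]=15 > arr[3]=3
(0, 4): arr[0]=15 > arr[4]=6
(0, 5): arr[0]=15 > arr[5]=10
(2, 3): arr[2]=6 > arr[3]=3

Total inversions: 6

The array has 6 inversion(s): (0,1), (0,2), (0,3), (0,4), (0,5), (2,3). Each pair (i,j) satisfies i < j and arr[i] > arr[j].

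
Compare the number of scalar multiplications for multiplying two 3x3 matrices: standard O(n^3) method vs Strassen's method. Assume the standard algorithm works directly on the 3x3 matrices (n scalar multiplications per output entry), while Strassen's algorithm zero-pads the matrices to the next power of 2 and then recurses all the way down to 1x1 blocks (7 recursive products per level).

Matrix multiplication for 3x3 matrices:

Strassen's algorithm requires power-of-2 dimensions. Pad 3x3 to 4x4 (next power of 2).

Standard algorithm: 3^3 = 27 multiplications
Strassen's algorithm: 7^(log2(4)) = 7^2 = 49 multiplications
Difference: 27 - 49 = -22 (Strassen uses MORE here due to padding overhead — for small or just-over-power-of-2 n, padding can outweigh the per-level savings)

Standard: 27 multiplications (3^3). Strassen: 49 multiplications (7^2, after padding to 4x4). Strassen reduces 8 recursive multiplications to 7 at each level.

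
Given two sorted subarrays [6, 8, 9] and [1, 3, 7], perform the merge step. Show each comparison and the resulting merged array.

Merging process:

Compare 6 vs 1: take 1 from right. Merged: [1]
Compare 6 vs 3: take 3 from right. Merged: [1, 3]
Compare 6 vs 7: take 6 from left. Merged: [1, 3, 6]
Compare 8 vs 7: take 7 from right. Merged: [1, 3, 6, 7]
Append remaining from left: [8, 9]. Merged: [1, 3, 6, 7, 8, 9]

Final merged array: [1, 3, 6, 7, 8, 9]
Total comparisons: 4

The merged array is [1, 3, 6, 7, 8, 9], requiring 4 comparisons. The merge step runs in O(n) time where n is the total number of elements.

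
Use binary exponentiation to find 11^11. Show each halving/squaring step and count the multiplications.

Computing 11^11 by squaring (build up from 11^1; each line after the first costs one multiplication):

11^1 = 11
11^2 = (11^1)^2 = 11^2 = 121
11^4 = (11^2)^2 = 121^2 = 14641
11^5 = 11 * 11^4 = 11 * 14641 = 161051
11^10 = (11^5)^2 = 161051^2 = 25937424601
11^11 = 11 * 11^10 = 11 * 25937424601 = 285311670611

Result: 285311670611
Multiplications needed: 5 (5 lines after 11^1)

11^11 = 285311670611. Using exponentiation by squaring, this requires 5 multiplications. The key idea: if the exponent is even, square the half-power; if odd, multiply by the base once.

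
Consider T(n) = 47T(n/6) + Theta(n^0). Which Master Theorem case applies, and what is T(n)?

Master Theorem for T(n) = 47T(n/6) + O(n^0):

a = 47, b = 6, c = 0
log_b(a) = log_6(47) = 2.1488

Case 1: c = 0 < log_6(47) = 2.1488
T(n) = O(n^(log_6 47))

For T(n) = 47T(n/6) + O(n^0): log_6(47) = 2.1488. This is Case 1 of the Master Theorem (c < log_b(a), work dominated by leaves), giving O(n^(log_6 47)).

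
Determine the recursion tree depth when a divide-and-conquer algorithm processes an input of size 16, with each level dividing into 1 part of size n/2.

For divide and conquer with division factor 2:

Problem sizes at each level:
Level 0: 16
Level 1: 8
Level 2: 4
Level 3: 2
Level 4: 1

The root is level 0 and the size-1 base case is level 4 (the tree spans levels 0 through 4, i.e. 5 levels counting the root), so the depth is the number of divisions: log_2(16) = 4

The recursion tree depth is log_2(16) = 4. At each level, the problem size is divided by 2, so it takes 4 divisions to reduce to a base case of size 1. The algorithm makes 1 recursive call at each level.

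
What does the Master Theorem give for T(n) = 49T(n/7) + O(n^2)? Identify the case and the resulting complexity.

Master Theorem for T(n) = 49T(n/7) + O(n^2):

a = 49, b = 7, c = 2
log_b(a) = log_7(49) = 2.0000

Case 2: c = 2 = log_7(49) = 2.0000
T(n) = O(n^2 log n) = O(n^2 log n)

For T(n) = 49T(n/7) + O(n^2): log_7(49) = 2.0000. This is Case 2 of the Master Theorem (c = log_b(a), equal work at all levels), giving O(n^2 log n).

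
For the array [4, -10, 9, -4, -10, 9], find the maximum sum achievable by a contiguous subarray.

Using Kadane's algorithm on [4, -10, 9, -4, -10, 9]:

Scanning through the array:
Position 1 (value -10): max_ending_here = -6, max_so_far = 4
Position 2 (value 9): max_ending_here = 9, max_so_far = 9
Position 3 (value -4): max_ending_here = 5, max_so_far = 9
Position 4 (value -10): max_ending_here = -5, max_so_far = 9
Position 5 (value 9): max_ending_here = 9, max_so_far = 9

Maximum subarray: [9]
Maximum sum: 9

The maximum subarray is [9] with sum 9. This subarray runs from index 2 to index 2.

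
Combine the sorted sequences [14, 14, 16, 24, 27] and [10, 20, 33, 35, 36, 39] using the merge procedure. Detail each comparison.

Merging process:

Compare 14 vs 10: take 10 from right. Merged: [10]
Compare 14 vs 20: take 14 from left. Merged: [10, 14]
Compare 14 vs 20: take 14 from left. Merged: [10, 14, 14]
Compare 16 vs 20: take 16 from left. Merged: [10, 14, 14, 16]
Compare 24 vs 20: take 20 from right. Merged: [10, 14, 14, 16, 20]
Compare 24 vs 33: take 24 from left. Merged: [10, 14, 14, 16, 20, 24]
Compare 27 vs 33: take 27 from left. Merged: [10, 14, 14, 16, 20, 24, 27]
Append remaining from right: [33, 35, 36, 39]. Merged: [10, 14, 14, 16, 20, 24, 27, 33, 35, 36, 39]

Final merged array: [10, 14, 14, 16, 20, 24, 27, 33, 35, 36, 39]
Total comparisons: 7

The merged array is [10, 14, 14, 16, 20, 24, 27, 33, 35, 36, 39], requiring 7 comparisons. The merge step runs in O(n) time where n is the total number of elements.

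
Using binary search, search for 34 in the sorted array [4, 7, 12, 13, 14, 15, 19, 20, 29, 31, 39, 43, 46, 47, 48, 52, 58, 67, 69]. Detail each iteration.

Binary search for 34 in [4, 7, 12, 13, 14, 15, 19, 20, 29, 31, 39, 43, 46, 47, 48, 52, 58, 67, 69]:

lo=0, hi=18, mid=9, arr[mid]=31 -> 31 < 34, search right half
lo=10, hi=18, mid=14, arr[mid]=48 -> 48 > 34, search left half
lo=10, hi=13, mid=11, arr[mid]=43 -> 43 > 34, search left half
lo=10, hi=10, mid=10, arr[mid]=39 -> 39 > 34, search left half
lo=10 > hi=9, target 34 not found

Binary search determines that 34 is not in the array after 4 comparisons. The search space was exhausted without finding the target.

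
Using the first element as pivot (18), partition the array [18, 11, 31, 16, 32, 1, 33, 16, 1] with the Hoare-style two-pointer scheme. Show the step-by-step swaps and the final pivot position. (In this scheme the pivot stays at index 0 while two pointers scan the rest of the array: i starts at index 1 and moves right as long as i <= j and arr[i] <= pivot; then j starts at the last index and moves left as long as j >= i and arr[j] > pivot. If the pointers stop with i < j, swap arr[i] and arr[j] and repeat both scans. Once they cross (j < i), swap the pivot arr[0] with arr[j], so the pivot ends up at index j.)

Hoare-style two-pointer partition with pivot = 18:

Initial array: [18, 11, 31, 16, 32, 1, 33, 16, 1]

Pointers start at i = 1, j = 8.
i stops at index 2 (arr[2]=31 > 18), j stops at index 8 (arr[8]=1 <= 18): swap arr[2] and arr[8], array becomes [18, 11, 1, 16, 32, 1, 33, 16, 31]
i stops at index 4 (arr[4]=32 > 18), j stops at index 7 (arr[7]=16 <= 18): swap arr[4] and arr[7], array becomes [18, 11, 1, 16, 16, 1, 33, 32, 31]
i ends at 6, j ends at 5: the pointers have crossed (j < i), so scanning stops.

Swap pivot arr[0] with arr[5] to place pivot at position 5: [1, 11, 1, 16, 16, 18, 33, 32, 31]
Pivot position: 5

After partitioning with pivot 18, the array becomes [1, 11, 1, 16, 16, 18, 33, 32, 31]. The pivot is placed at index 5. All elements to the left of the pivot are <= 18, and all elements to the right are > 18.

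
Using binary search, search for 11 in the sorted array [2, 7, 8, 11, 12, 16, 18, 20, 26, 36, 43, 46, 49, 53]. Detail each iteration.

Binary search for 11 in [2, 7, 8, 11, 12, 16, 18, 20, 26, 36, 43, 46, 49, 53]:

lo=0, hi=13, mid=6, arr[mid]=18 -> 18 > 11, search left half
lo=0, hi=5, mid=2, arr[mid]=8 -> 8 < 11, search right half
lo=3, hi=5, mid=4, arr[mid]=12 -> 12 > 11, search left half
lo=3, hi=3, mid=3, arr[mid]=11 -> Found target at index 3!

Binary search finds 11 at index 3 after 4 comparisons. The search repeatedly halves the search space by comparing with the middle element.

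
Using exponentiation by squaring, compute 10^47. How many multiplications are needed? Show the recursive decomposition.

Computing 10^47 by squaring (build up from 10^1; each line after the first costs one multiplication):

10^1 = 10
10^2 = (10^1)^2 = 10^2 = 100
10^4 = (10^2)^2 = 100^2 = 10000
10^5 = 10 * 10^4 = 10 * 10000 = 100000
10^10 = (10^5)^2 = 100000^2 = 10000000000
10^11 = 10 * 10^10 = 10 * 10000000000 = 100000000000
10^22 = (10^11)^2 = 100000000000^2 = 10000000000000000000000
10^23 = 10 * 10^22 = 10 * 10000000000000000000000 = 100000000000000000000000
10^46 = (10^23)^2 = 100000000000000000000000^2 = 10000000000000000000000000000000000000000000000
10^47 = 10 * 10^46 = 10 * 10000000000000000000000000000000000000000000000 = 100000000000000000000000000000000000000000000000

Result: 100000000000000000000000000000000000000000000000
Multiplications needed: 9 (9 lines after 10^1)

10^47 = 100000000000000000000000000000000000000000000000. Using exponentiation by squaring, this requires 9 multiplications. The key idea: if the exponent is even, square the half-power; if odd, multiply by the base once.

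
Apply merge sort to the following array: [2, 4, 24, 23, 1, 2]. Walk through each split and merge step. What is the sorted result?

Merge sort trace:

Split: [2, 4, 24, 23, 1, 2] -> [2, 4, 24] and [23, 1, 2]
  Split: [2, 4, 24] -> [2] and [4, 24]
    Split: [4, 24] -> [4] and [24]
    Merge: [4] + [24] -> [4, 24]
  Merge: [2] + [4, 24] -> [2, 4, 24]
  Split: [23, 1, 2] -> [23] and [1, 2]
    Split: [1, 2] -> [1] and [2]
    Merge: [1] + [2] -> [1, 2]
  Merge: [23] + [1, 2] -> [1, 2, 23]
Merge: [2, 4, 24] + [1, 2, 23] -> [1, 2, 2, 4, 23, 24]

Final sorted array: [1, 2, 2, 4, 23, 24]

The merge sort proceeds by recursively splitting the array and merging sorted halves.
After all merges, the sorted array is [1, 2, 2, 4, 23, 24].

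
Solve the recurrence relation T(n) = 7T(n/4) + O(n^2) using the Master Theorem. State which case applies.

Master Theorem for T(n) = 7T(n/4) + O(n^2):

a = 7, b = 4, c = 2
log_b(a) = log_4(7) = 1.4037

Case 3: c = 2 > log_4(7) = 1.4037
T(n) = O(n^2) = O(n^2)

For T(n) = 7T(n/4) + O(n^2): log_4(7) = 1.4037. This is Case 3 of the Master Theorem (c > log_b(a), work dominated by root), giving O(n^2).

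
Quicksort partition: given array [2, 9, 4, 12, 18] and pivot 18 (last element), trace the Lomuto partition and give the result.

Lomuto partition with pivot = 18:

Initial array: [2, 9, 4, 12, 18]

arr[0]=2 <= 18: swap with position 0, array becomes [2, 9, 4, 12, 18]
arr[1]=9 <= 18: swap with position 1, array becomes [2, 9, 4, 12, 18]
arr[2]=4 <= 18: swap with position 2, array becomes [2, 9, 4, 12, 18]
arr[3]=12 <= 18: swap with position 3, array becomes [2, 9, 4, 12, 18]

Place pivot at position 4: [2, 9, 4, 12, 18]
Pivot position: 4

After partitioning with pivot 18, the array becomes [2, 9, 4, 12, 18]. The pivot is placed at index 4. All elements to the left of the pivot are <= 18, and all elements to the right are > 18.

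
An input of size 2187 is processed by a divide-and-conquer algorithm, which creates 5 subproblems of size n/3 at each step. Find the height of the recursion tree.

For divide and conquer with division factor 3:

Problem sizes at each level:
Level 0: 2187
Level 1: 729
Level 2: 243
Level 3: 81
Level 4: 27
Level 5: 9
Level 6: 3
Level 7: 1

The root is level 0 and the size-1 base case is level 7 (the tree spans levels 0 through 7, i.e. 8 levels counting the root), so the depth is the number of divisions: log_3(2187) = 7

The recursion tree depth is log_3(2187) = 7. At each level, the problem size is divided by 3, so it takes 7 divisions to reduce to a base case of size 1. The algorithm makes 5 recursive calls at each level.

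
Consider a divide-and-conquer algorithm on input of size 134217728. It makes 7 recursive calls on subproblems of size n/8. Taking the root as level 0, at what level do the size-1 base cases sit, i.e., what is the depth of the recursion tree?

For divide and conquer with division factor 8:

Problem sizes at each level:
Level 0: 134217728
Level 1: 16777216
Level 2: 2097152
Level 3: 262144
Level 4: 32768
Level 5: 4096
Level 6: 512
Level 7: 64
Level 8: 8
Level 9: 1

The root is level 0 and the size-1 base case is level 9 (the tree spans levels 0 through 9, i.e. 10 levels counting the root), so the depth is the number of divisions: log_8(134217728) = 9

The recursion tree depth is log_8(134217728) = 9. At each level, the problem size is divided by 8, so it takes 9 divisions to reduce to a base case of size 1. The algorithm makes 7 recursive calls at each level.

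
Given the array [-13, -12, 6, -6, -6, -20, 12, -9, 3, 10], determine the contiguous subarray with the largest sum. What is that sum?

Using Kadane's algorithm on [-13, -12, 6, -6, -6, -20, 12, -9, 3, 10]:

Scanning through the array:
Position 1 (value -12): max_ending_here = -12, max_so_far = -12
Position 2 (value 6): max_ending_here = 6, max_so_far = 6
Position 3 (value -6): max_ending_here = 0, max_so_far = 6
Position 4 (value -6): max_ending_here = -6, max_so_far = 6
Position 5 (value -20): max_ending_here = -20, max_so_far = 6
Position 6 (value 12): max_ending_here = 12, max_so_far = 12
Position 7 (value -9): max_ending_here = 3, max_so_far = 12
Position 8 (value 3): max_ending_here = 6, max_so_far = 12
Position 9 (value 10): max_ending_here = 16, max_so_far = 16

Maximum subarray: [12, -9, 3, 10]
Maximum sum: 16

The maximum subarray is [12, -9, 3, 10] with sum 16. This subarray runs from index 6 to index 9.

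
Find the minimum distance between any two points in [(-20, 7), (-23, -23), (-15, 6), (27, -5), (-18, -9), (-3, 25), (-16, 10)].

Computing all pairwise distances among 7 points:

d((-20, 7), (-23, -23)) = 30.1496
d((-20, 7), (-15, 6)) = 5.099
d((-20, 7), (27, -5)) = 48.5077
d((-20, 7), (-18, -9)) = 16.1245
d((-20, 7), (-3, 25)) = 24.7588
d((-20, 7), (-16, 10)) = 5.0
d((-23, -23), (-15, 6)) = 30.0832
d((-23, -23), (27, -5)) = 53.1413
d((-23, -23), (-18, -9)) = 14.8661
d((-23, -23), (-3, 25)) = 52.0
d((-23, -23), (-16, 10)) = 33.7343
d((-15, 6), (27, -5)) = 43.4166
d((-15, 6), (-18, -9)) = 15.2971
d((-15, 6), (-3, 25)) = 22.4722
d((-15, 6), (-16, 10)) = 4.1231 <-- minimum
d((27, -5), (-18, -9)) = 45.1774
d((27, -5), (-3, 25)) = 42.4264
d((27, -5), (-16, 10)) = 45.5412
d((-18, -9), (-3, 25)) = 37.1618
d((-18, -9), (-16, 10)) = 19.105
d((-3, 25), (-16, 10)) = 19.8494

Closest pair: (-15, 6) and (-16, 10) with distance 4.1231

The closest pair is (-15, 6) and (-16, 10) with Euclidean distance 4.1231. For 7 points, brute-force pairwise comparison is shown above. For large n, the divide-and-conquer algorithm (sort by x, recurse on halves, check the dividing strip) achieves O(n log n).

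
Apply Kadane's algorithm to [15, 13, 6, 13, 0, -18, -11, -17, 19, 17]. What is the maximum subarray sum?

Using Kadane's algorithm on [15, 13, 6, 13, 0, -18, -11, -17, 19, 17]:

Scanning through the array:
Position 1 (value 13): max_ending_here = 28, max_so_far = 28
Position 2 (value 6): max_ending_here = 34, max_so_far = 34
Position 3 (value 13): max_ending_here = 47, max_so_far = 47
Position 4 (value 0): max_ending_here = 47, max_so_far = 47
Position 5 (value -18): max_ending_here = 29, max_so_far = 47
Position 6 (value -11): max_ending_here = 18, max_so_far = 47
Position 7 (value -17): max_ending_here = 1, max_so_far = 47
Position 8 (value 19): max_ending_here = 20, max_so_far = 47
Position 9 (value 17): max_ending_here = 37, max_so_far = 47

Maximum subarray: [15, 13, 6, 13]
Maximum sum: 47

The maximum subarray is [15, 13, 6, 13] with sum 47. This subarray runs from index 0 to index 3.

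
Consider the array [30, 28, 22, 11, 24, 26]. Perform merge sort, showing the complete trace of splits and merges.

Merge sort trace:

Split: [30, 28, 22, 11, 24, 26] -> [30, 28, 22] and [11, 24, 26]
  Split: [30, 28, 22] -> [30] and [28, 22]
    Split: [28, 22] -> [28] and [22]
    Merge: [28] + [22] -> [22, 28]
  Merge: [30] + [22, 28] -> [22, 28, 30]
  Split: [11, 24, 26] -> [11] and [24, 26]
    Split: [24, 26] -> [24] and [26]
    Merge: [24] + [26] -> [24, 26]
  Merge: [11] + [24, 26] -> [11, 24, 26]
Merge: [22, 28, 30] + [11, 24, 26] -> [11, 22, 24, 26, 28, 30]

Final sorted array: [11, 22, 24, 26, 28, 30]

The merge sort proceeds by recursively splitting the array and merging sorted halves.
After all merges, the sorted array is [11, 22, 24, 26, 28, 30].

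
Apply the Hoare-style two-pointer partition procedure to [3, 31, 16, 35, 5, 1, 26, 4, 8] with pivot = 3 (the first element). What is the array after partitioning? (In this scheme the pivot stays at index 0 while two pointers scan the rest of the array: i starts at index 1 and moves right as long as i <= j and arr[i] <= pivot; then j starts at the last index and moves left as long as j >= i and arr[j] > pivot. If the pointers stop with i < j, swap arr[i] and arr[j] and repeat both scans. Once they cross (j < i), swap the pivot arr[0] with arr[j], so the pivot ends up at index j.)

Hoare-style two-pointer partition with pivot = 3:

Initial array: [3, 31, 16, 35, 5, 1, 26, 4, 8]

Pointers start at i = 1, j = 8.
i stops at index 1 (arr[1]=31 > 3), j stops at index 5 (arr[5]=1 <= 3): swap arr[1] and arr[5], array becomes [3, 1, 16, 35, 5, 31, 26, 4, 8]
i ends at 2, j ends at 1: the pointers have crossed (j < i), so scanning stops.

Swap pivot arr[0] with arr[1] to place pivot at position 1: [1, 3, 16, 35, 5, 31, 26, 4, 8]
Pivot position: 1

After partitioning with pivot 3, the array becomes [1, 3, 16, 35, 5, 31, 26, 4, 8]. The pivot is placed at index 1. All elements to the left of the pivot are <= 3, and all elements to the right are > 3.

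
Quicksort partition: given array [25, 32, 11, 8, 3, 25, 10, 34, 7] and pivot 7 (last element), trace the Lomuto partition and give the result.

Lomuto partition with pivot = 7:

Initial array: [25, 32, 11, 8, 3, 25, 10, 34, 7]

arr[0]=25 > 7: no swap
arr[1]=32 > 7: no swap
arr[2]=11 > 7: no swap
arr[3]=8 > 7: no swap
arr[4]=3 <= 7: swap with position 0, array becomes [3, 32, 11, 8, 25, 25, 10, 34, 7]
arr[5]=25 > 7: no swap
arr[6]=10 > 7: no swap
arr[7]=34 > 7: no swap

Place pivot at position 1: [3, 7, 11, 8, 25, 25, 10, 34, 32]
Pivot position: 1

After partitioning with pivot 7, the array becomes [3, 7, 11, 8, 25, 25, 10, 34, 32]. The pivot is placed at index 1. All elements to the left of the pivot are <= 7, and all elements to the right are > 7.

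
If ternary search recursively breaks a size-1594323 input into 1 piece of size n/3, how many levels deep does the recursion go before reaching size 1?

For divide and conquer with division factor 3:

Problem sizes at each level:
Level 0: 1594323
Level 1: 531441
Level 2: 177147
Level 3: 59049
Level 4: 19683
Level 5: 6561
Level 6: 2187
Level 7: 729
Level 8: 243
Level 9: 81
Level 10: 27
Level 11: 9
Level 12: 3
Level 13: 1

The root is level 0 and the size-1 base case is level 13 (the tree spans levels 0 through 13, i.e. 14 levels counting the root), so the depth is the number of divisions: log_3(1594323) = 13

The recursion tree depth is log_3(1594323) = 13. At each level, the problem size is divided by 3, so it takes 13 divisions to reduce to a base case of size 1. The algorithm makes 1 recursive call at each level.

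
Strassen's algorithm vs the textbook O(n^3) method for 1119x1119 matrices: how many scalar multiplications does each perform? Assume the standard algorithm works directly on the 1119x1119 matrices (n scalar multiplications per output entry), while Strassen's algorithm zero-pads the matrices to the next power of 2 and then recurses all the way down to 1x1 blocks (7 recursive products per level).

Matrix multiplication for 1119x1119 matrices:

Strassen's algorithm requires power-of-2 dimensions. Pad 1119x1119 to 2048x2048 (next power of 2).

Standard algorithm: 1119^3 = 1401168159 multiplications
Strassen's algorithm: 7^(log2(2048)) = 7^11 = 1977326743 multiplications
Difference: 1401168159 - 1977326743 = -576158584 (Strassen uses MORE here due to padding overhead — for small or just-over-power-of-2 n, padding can outweigh the per-level savings)

Standard: 1401168159 multiplications (1119^3). Strassen: 1977326743 multiplications (7^11, after padding to 2048x2048). Strassen reduces 8 recursive multiplications to 7 at each level.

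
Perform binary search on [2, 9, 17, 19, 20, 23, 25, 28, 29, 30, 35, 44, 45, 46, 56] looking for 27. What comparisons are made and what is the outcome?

Binary search for 27 in [2, 9, 17, 19, 20, 23, 25, 28, 29, 30, 35, 44, 45, 46, 56]:

lo=0, hi=14, mid=7, arr[mid]=28 -> 28 > 27, search left half
lo=0, hi=6, mid=3, arr[mid]=19 -> 19 < 27, search right half
lo=4, hi=6, mid=5, arr[mid]=23 -> 23 < 27, search right half
lo=6, hi=6, mid=6, arr[mid]=25 -> 25 < 27, search right half
lo=7 > hi=6, target 27 not found

Binary search determines that 27 is not in the array after 4 comparisons. The search space was exhausted without finding the target.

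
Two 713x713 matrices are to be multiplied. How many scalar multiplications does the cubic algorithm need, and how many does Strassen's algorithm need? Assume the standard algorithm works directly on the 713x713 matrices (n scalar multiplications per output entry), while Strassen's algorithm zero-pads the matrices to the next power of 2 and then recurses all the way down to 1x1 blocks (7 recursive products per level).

Matrix multiplication for 713x713 matrices:

Strassen's algorithm requires power-of-2 dimensions. Pad 713x713 to 1024x1024 (next power of 2).

Standard algorithm: 713^3 = 362467097 multiplications
Strassen's algorithm: 7^(log2(1024)) = 7^10 = 282475249 multiplications
Savings: 362467097 - 282475249 = 79991848 multiplications

Standard: 362467097 multiplications (713^3). Strassen: 282475249 multiplications (7^10, after padding to 1024x1024). Strassen reduces 8 recursive multiplications to 7 at each level.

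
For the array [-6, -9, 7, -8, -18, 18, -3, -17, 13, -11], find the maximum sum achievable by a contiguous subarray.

Using Kadane's algorithm on [-6, -9, 7, -8, -18, 18, -3, -17, 13, -11]:

Scanning through the array:
Position 1 (value -9): max_ending_here = -9, max_so_far = -6
Position 2 (value 7): max_ending_here = 7, max_so_far = 7
Position 3 (value -8): max_ending_here = -1, max_so_far = 7
Position 4 (value -18): max_ending_here = -18, max_so_far = 7
Position 5 (value 18): max_ending_here = 18, max_so_far = 18
Position 6 (value -3): max_ending_here = 15, max_so_far = 18
Position 7 (value -17): max_ending_here = -2, max_so_far = 18
Position 8 (value 13): max_ending_here = 13, max_so_far = 18
Position 9 (value -11): max_ending_here = 2, max_so_far = 18

Maximum subarray: [18]
Maximum sum: 18

The maximum subarray is [18] with sum 18. This subarray runs from index 5 to index 5.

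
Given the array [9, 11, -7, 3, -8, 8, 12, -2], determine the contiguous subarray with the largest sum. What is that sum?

Using Kadane's algorithm on [9, 11, -7, 3, -8, 8, 12, -2]:

Scanning through the array:
Position 1 (value 11): max_ending_here = 20, max_so_far = 20
Position 2 (value -7): max_ending_here = 13, max_so_far = 20
Position 3 (value 3): max_ending_here = 16, max_so_far = 20
Position 4 (value -8): max_ending_here = 8, max_so_far = 20
Position 5 (value 8): max_ending_here = 16, max_so_far = 20
Position 6 (value 12): max_ending_here = 28, max_so_far = 28
Position 7 (value -2): max_ending_here = 26, max_so_far = 28

Maximum subarray: [9, 11, -7, 3, -8, 8, 12]
Maximum sum: 28

The maximum subarray is [9, 11, -7, 3, -8, 8, 12] with sum 28. This subarray runs from index 0 to index 6.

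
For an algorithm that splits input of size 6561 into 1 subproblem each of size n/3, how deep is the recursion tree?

For divide and conquer with division factor 3:

Problem sizes at each level:
Level 0: 6561
Level 1: 2187
Level 2: 729
Level 3: 243
Level 4: 81
Level 5: 27
Level 6: 9
Level 7: 3
Level 8: 1

The root is level 0 and the size-1 base case is level 8 (the tree spans levels 0 through 8, i.e. 9 levels counting the root), so the depth is the number of divisions: log_3(6561) = 8

The recursion tree depth is log_3(6561) = 8. At each level, the problem size is divided by 3, so it takes 8 divisions to reduce to a base case of size 1. The algorithm makes 1 recursive call at each level.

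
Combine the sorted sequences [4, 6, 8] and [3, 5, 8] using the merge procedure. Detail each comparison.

Merging process:

Compare 4 vs 3: take 3 from right. Merged: [3]
Compare 4 vs 5: take 4 from left. Merged: [3, 4]
Compare 6 vs 5: take 5 from right. Merged: [3, 4, 5]
Compare 6 vs 8: take 6 from left. Merged: [3, 4, 5, 6]
Compare 8 vs 8: take 8 from left. Merged: [3, 4, 5, 6, 8]
Append remaining from right: [8]. Merged: [3, 4, 5, 6, 8, 8]

Final merged array: [3, 4, 5, 6, 8, 8]
Total comparisons: 5

The merged array is [3, 4, 5, 6, 8, 8], requiring 5 comparisons. The merge step runs in O(n) time where n is the total number of elements.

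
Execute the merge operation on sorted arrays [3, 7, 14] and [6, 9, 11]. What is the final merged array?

Merging process:

Compare 3 vs 6: take 3 from left. Merged: [3]
Compare 7 vs 6: take 6 from right. Merged: [3, 6]
Compare 7 vs 9: take 7 from left. Merged: [3, 6, 7]
Compare 14 vs 9: take 9 from right. Merged: [3, 6, 7, 9]
Compare 14 vs 11: take 11 from right. Merged: [3, 6, 7, 9, 11]
Append remaining from left: [14]. Merged: [3, 6, 7, 9, 11, 14]

Final merged array: [3, 6, 7, 9, 11, 14]
Total comparisons: 5

The merged array is [3, 6, 7, 9, 11, 14], requiring 5 comparisons. The merge step runs in O(n) time where n is the total number of elements.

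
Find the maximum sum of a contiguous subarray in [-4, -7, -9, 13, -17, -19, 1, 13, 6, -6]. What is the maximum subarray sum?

Using Kadane's algorithm on [-4, -7, -9, 13, -17, -19, 1, 13, 6, -6]:

Scanning through the array:
Position 1 (value -7): max_ending_here = -7, max_so_far = -4
Position 2 (value -9): max_ending_here = -9, max_so_far = -4
Position 3 (value 13): max_ending_here = 13, max_so_far = 13
Position 4 (value -17): max_ending_here = -4, max_so_far = 13
Position 5 (value -19): max_ending_here = -19, max_so_far = 13
Position 6 (value 1): max_ending_here = 1, max_so_far = 13
Position 7 (value 13): max_ending_here = 14, max_so_far = 14
Position 8 (value 6): max_ending_here = 20, max_so_far = 20
Position 9 (value -6): max_ending_here = 14, max_so_far = 20

Maximum subarray: [1, 13, 6]
Maximum sum: 20

The maximum subarray is [1, 13, 6] with sum 20. This subarray runs from index 6 to index 8.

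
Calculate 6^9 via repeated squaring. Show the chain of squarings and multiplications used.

Computing 6^9 by squaring (build up from 6^1; each line after the first costs one multiplication):

6^1 = 6
6^2 = (6^1)^2 = 6^2 = 36
6^4 = (6^2)^2 = 36^2 = 1296
6^8 = (6^4)^2 = 1296^2 = 1679616
6^9 = 6 * 6^8 = 6 * 1679616 = 10077696

Result: 10077696
Multiplications needed: 4 (4 lines after 6^1)

6^9 = 10077696. Using exponentiation by squaring, this requires 4 multiplications. The key idea: if the exponent is even, square the half-power; if odd, multiply by the base once.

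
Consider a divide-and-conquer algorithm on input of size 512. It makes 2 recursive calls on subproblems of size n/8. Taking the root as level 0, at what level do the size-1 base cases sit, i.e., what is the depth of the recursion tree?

For divide and conquer with division factor 8:

Problem sizes at each level:
Level 0: 512
Level 1: 64
Level 2: 8
Level 3: 1

The root is level 0 and the size-1 base case is level 3 (the tree spans levels 0 through 3, i.e. 4 levels counting the root), so the depth is the number of divisions: log_8(512) = 3

The recursion tree depth is log_8(512) = 3. At each level, the problem size is divided by 8, so it takes 3 divisions to reduce to a base case of size 1. The algorithm makes 2 recursive calls at each level.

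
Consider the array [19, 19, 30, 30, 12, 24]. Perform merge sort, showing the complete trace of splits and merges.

Merge sort trace:

Split: [19, 19, 30, 30, 12, 24] -> [19, 19, 30] and [30, 12, 24]
  Split: [19, 19, 30] -> [19] and [19, 30]
    Split: [19, 30] -> [19] and [30]
    Merge: [19] + [30] -> [19, 30]
  Merge: [19] + [19, 30] -> [19, 19, 30]
  Split: [30, 12, 24] -> [30] and [12, 24]
    Split: [12, 24] -> [12] and [24]
    Merge: [12] + [24] -> [12, 24]
  Merge: [30] + [12, 24] -> [12, 24, 30]
Merge: [19, 19, 30] + [12, 24, 30] -> [12, 19, 19, 24, 30, 30]

Final sorted array: [12, 19, 19, 24, 30, 30]

The merge sort proceeds by recursively splitting the array and merging sorted halves.
After all merges, the sorted array is [12, 19, 19, 24, 30, 30].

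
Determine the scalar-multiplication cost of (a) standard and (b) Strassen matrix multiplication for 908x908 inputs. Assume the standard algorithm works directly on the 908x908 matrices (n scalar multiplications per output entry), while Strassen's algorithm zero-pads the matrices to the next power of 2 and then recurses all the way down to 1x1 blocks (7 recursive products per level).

Matrix multiplication for 908x908 matrices:

Strassen's algorithm requires power-of-2 dimensions. Pad 908x908 to 1024x1024 (next power of 2).

Standard algorithm: 908^3 = 748613312 multiplications
Strassen's algorithm: 7^(log2(1024)) = 7^10 = 282475249 multiplications
Savings: 748613312 - 282475249 = 466138063 multiplications

Standard: 748613312 multiplications (908^3). Strassen: 282475249 multiplications (7^10, after padding to 1024x1024). Strassen reduces 8 recursive multiplications to 7 at each level.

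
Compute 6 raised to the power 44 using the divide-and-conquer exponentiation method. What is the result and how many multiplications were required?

Computing 6^44 by squaring (build up from 6^1; each line after the first costs one multiplication):

6^1 = 6
6^2 = (6^1)^2 = 6^2 = 36
6^4 = (6^2)^2 = 36^2 = 1296
6^5 = 6 * 6^4 = 6 * 1296 = 7776
6^10 = (6^5)^2 = 7776^2 = 60466176
6^11 = 6 * 6^10 = 6 * 60466176 = 362797056
6^22 = (6^11)^2 = 362797056^2 = 131621703842267136
6^44 = (6^22)^2 = 131621703842267136^2 = 17324272922341479351919144385642496

Result: 17324272922341479351919144385642496
Multiplications needed: 7 (7 lines after 6^1)

6^44 = 17324272922341479351919144385642496. Using exponentiation by squaring, this requires 7 multiplications. The key idea: if the exponent is even, square the half-power; if odd, multiply by the base once.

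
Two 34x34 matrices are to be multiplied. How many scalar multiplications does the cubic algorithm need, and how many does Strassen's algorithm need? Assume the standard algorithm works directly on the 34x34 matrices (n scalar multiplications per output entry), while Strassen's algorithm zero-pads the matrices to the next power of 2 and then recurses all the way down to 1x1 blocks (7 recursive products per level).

Matrix multiplication for 34x34 matrices:

Strassen's algorithm requires power-of-2 dimensions. Pad 34x34 to 64x64 (next power of 2).

Standard algorithm: 34^3 = 39304 multiplications
Strassen's algorithm: 7^(log2(64)) = 7^6 = 117649 multiplications
Difference: 39304 - 117649 = -78345 (Strassen uses MORE here due to padding overhead — for small or just-over-power-of-2 n, padding can outweigh the per-level savings)

Standard: 39304 multiplications (34^3). Strassen: 117649 multiplications (7^6, after padding to 64x64). Strassen reduces 8 recursive multiplications to 7 at each level.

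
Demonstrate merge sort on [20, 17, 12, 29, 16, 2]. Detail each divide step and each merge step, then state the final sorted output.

Merge sort trace:

Split: [20, 17, 12, 29, 16, 2] -> [20, 17, 12] and [29, 16, 2]
  Split: [20, 17, 12] -> [20] and [17, 12]
    Split: [17, 12] -> [17] and [12]
    Merge: [17] + [12] -> [12, 17]
  Merge: [20] + [12, 17] -> [12, 17, 20]
  Split: [29, 16, 2] -> [29] and [16, 2]
    Split: [16, 2] -> [16] and [2]
    Merge: [16] + [2] -> [2, 16]
  Merge: [29] + [2, 16] -> [2, 16, 29]
Merge: [12, 17, 20] + [2, 16, 29] -> [2, 12, 16, 17, 20, 29]

Final sorted array: [2, 12, 16, 17, 20, 29]

The merge sort proceeds by recursively splitting the array and merging sorted halves.
After all merges, the sorted array is [2, 12, 16, 17, 20, 29].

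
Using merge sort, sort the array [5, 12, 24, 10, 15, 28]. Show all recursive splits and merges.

Merge sort trace:

Split: [5, 12, 24, 10, 15, 28] -> [5, 12, 24] and [10, 15, 28]
  Split: [5, 12, 24] -> [5] and [12, 24]
    Split: [12, 24] -> [12] and [24]
    Merge: [12] + [24] -> [12, 24]
  Merge: [5] + [12, 24] -> [5, 12, 24]
  Split: [10, 15, 28] -> [10] and [15, 28]
    Split: [15, 28] -> [15] and [28]
    Merge: [15] + [28] -> [15, 28]
  Merge: [10] + [15, 28] -> [10, 15, 28]
Merge: [5, 12, 24] + [10, 15, 28] -> [5, 10, 12, 15, 24, 28]

Final sorted array: [5, 10, 12, 15, 24, 28]

The merge sort proceeds by recursively splitting the array and merging sorted halves.
After all merges, the sorted array is [5, 10, 12, 15, 24, 28].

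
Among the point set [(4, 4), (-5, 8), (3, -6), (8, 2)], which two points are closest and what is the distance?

Computing all pairwise distances among 4 points:

d((4, 4), (-5, 8)) = 9.8489
d((4, 4), (3, -6)) = 10.0499
d((4, 4), (8, 2)) = 4.4721 <-- minimum
d((-5, 8), (3, -6)) = 16.1245
d((-5, 8), (8, 2)) = 14.3178
d((3, -6), (8, 2)) = 9.434

Closest pair: (4, 4) and (8, 2) with distance 4.4721

The closest pair is (4, 4) and (8, 2) with Euclidean distance 4.4721. For 4 points, brute-force pairwise comparison is shown above. For large n, the divide-and-conquer algorithm (sort by x, recurse on halves, check the dividing strip) achieves O(n log n).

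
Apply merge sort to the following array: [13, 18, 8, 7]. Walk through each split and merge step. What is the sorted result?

Merge sort trace:

Split: [13, 18, 8, 7] -> [13, 18] and [8, 7]
  Split: [13, 18] -> [13] and [18]
  Merge: [13] + [18] -> [13, 18]
  Split: [8, 7] -> [8] and [7]
  Merge: [8] + [7] -> [7, 8]
Merge: [13, 18] + [7, 8] -> [7, 8, 13, 18]

Final sorted array: [7, 8, 13, 18]

The merge sort proceeds by recursively splitting the array and merging sorted halves.
After all merges, the sorted array is [7, 8, 13, 18].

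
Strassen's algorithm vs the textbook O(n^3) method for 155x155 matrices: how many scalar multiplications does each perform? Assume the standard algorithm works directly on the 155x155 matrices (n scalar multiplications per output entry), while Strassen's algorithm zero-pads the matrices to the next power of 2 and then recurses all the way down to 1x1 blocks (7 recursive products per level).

Matrix multiplication for 155x155 matrices:

Strassen's algorithm requires power-of-2 dimensions. Pad 155x155 to 256x256 (next power of 2).

Standard algorithm: 155^3 = 3723875 multiplications
Strassen's algorithm: 7^(log2(256)) = 7^8 = 5764801 multiplications
Difference: 3723875 - 5764801 = -2040926 (Strassen uses MORE here due to padding overhead — for small or just-over-power-of-2 n, padding can outweigh the per-level savings)

Standard: 3723875 multiplications (155^3). Strassen: 5764801 multiplications (7^8, after padding to 256x256). Strassen reduces 8 recursive multiplications to 7 at each level.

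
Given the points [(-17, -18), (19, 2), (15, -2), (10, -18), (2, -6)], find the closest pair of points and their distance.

Computing all pairwise distances among 5 points:

d((-17, -18), (19, 2)) = 41.1825
d((-17, -18), (15, -2)) = 35.7771
d((-17, -18), (10, -18)) = 27.0
d((-17, -18), (2, -6)) = 22.4722
d((19, 2), (15, -2)) = 5.6569 <-- minimum
d((19, 2), (10, -18)) = 21.9317
d((19, 2), (2, -6)) = 18.7883
d((15, -2), (10, -18)) = 16.7631
d((15, -2), (2, -6)) = 13.6015
d((10, -18), (2, -6)) = 14.4222

Closest pair: (19, 2) and (15, -2) with distance 5.6569

The closest pair is (19, 2) and (15, -2) with Euclidean distance 5.6569. For 5 points, brute-force pairwise comparison is shown above. For large n, the divide-and-conquer algorithm (sort by x, recurse on halves, check the dividing strip) achieves O(n log n).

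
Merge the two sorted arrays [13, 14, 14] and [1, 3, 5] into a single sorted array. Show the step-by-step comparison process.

Merging process:

Compare 13 vs 1: take 1 from right. Merged: [1]
Compare 13 vs 3: take 3 from right. Merged: [1, 3]
Compare 13 vs 5: take 5 from right. Merged: [1, 3, 5]
Append remaining from left: [13, 14, 14]. Merged: [1, 3, 5, 13, 14, 14]

Final merged array: [1, 3, 5, 13, 14, 14]
Total comparisons: 3

The merged array is [1, 3, 5, 13, 14, 14], requiring 3 comparisons. The merge step runs in O(n) time where n is the total number of elements.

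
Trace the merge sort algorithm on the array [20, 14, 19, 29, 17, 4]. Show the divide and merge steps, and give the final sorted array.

Merge sort trace:

Split: [20, 14, 19, 29, 17, 4] -> [20, 14, 19] and [29, 17, 4]
  Split: [20, 14, 19] -> [20] and [14, 19]
    Split: [14, 19] -> [14] and [19]
    Merge: [14] + [19] -> [14, 19]
  Merge: [20] + [14, 19] -> [14, 19, 20]
  Split: [29, 17, 4] -> [29] and [17, 4]
    Split: [17, 4] -> [17] and [4]
    Merge: [17] + [4] -> [4, 17]
  Merge: [29] + [4, 17] -> [4, 17, 29]
Merge: [14, 19, 20] + [4, 17, 29] -> [4, 14, 17, 19, 20, 29]

Final sorted array: [4, 14, 17, 19, 20, 29]

The merge sort proceeds by recursively splitting the array and merging sorted halves.
After all merges, the sorted array is [4, 14, 17, 19, 20, 29].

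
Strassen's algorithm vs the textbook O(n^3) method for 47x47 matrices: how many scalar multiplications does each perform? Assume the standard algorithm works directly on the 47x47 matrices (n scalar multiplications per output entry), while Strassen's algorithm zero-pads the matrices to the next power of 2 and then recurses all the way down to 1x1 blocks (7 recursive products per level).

Matrix multiplication for 47x47 matrices:

Strassen's algorithm requires power-of-2 dimensions. Pad 47x47 to 64x64 (next power of 2).

Standard algorithm: 47^3 = 103823 multiplications
Strassen's algorithm: 7^(log2(64)) = 7^6 = 117649 multiplications
Difference: 103823 - 117649 = -13826 (Strassen uses MORE here due to padding overhead — for small or just-over-power-of-2 n, padding can outweigh the per-level savings)

Standard: 103823 multiplications (47^3). Strassen: 117649 multiplications (7^6, after padding to 64x64). Strassen reduces 8 recursive multiplications to 7 at each level.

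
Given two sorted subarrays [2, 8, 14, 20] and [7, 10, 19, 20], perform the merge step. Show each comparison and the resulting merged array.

Merging process:

Compare 2 vs 7: take 2 from left. Merged: [2]
Compare 8 vs 7: take 7 from right. Merged: [2, 7]
Compare 8 vs 10: take 8 from left. Merged: [2, 7, 8]
Compare 14 vs 10: take 10 from right. Merged: [2, 7, 8, 10]
Compare 14 vs 19: take 14 from left. Merged: [2, 7, 8, 10, 14]
Compare 20 vs 19: take 19 from right. Merged: [2, 7, 8, 10, 14, 19]
Compare 20 vs 20: take 20 from left. Merged: [2, 7, 8, 10, 14, 19, 20]
Append remaining from right: [20]. Merged: [2, 7, 8, 10, 14, 19, 20, 20]

Final merged array: [2, 7, 8, 10, 14, 19, 20, 20]
Total comparisons: 7

The merged array is [2, 7, 8, 10, 14, 19, 20, 20], requiring 7 comparisons. The merge step runs in O(n) time where n is the total number of elements.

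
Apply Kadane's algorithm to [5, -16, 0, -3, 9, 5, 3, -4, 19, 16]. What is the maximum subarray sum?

Using Kadane's algorithm on [5, -16, 0, -3, 9, 5, 3, -4, 19, 16]:

Scanning through the array:
Position 1 (value -16): max_ending_here = -11, max_so_far = 5
Position 2 (value 0): max_ending_here = 0, max_so_far = 5
Position 3 (value -3): max_ending_here = -3, max_so_far = 5
Position 4 (value 9): max_ending_here = 9, max_so_far = 9
Position 5 (value 5): max_ending_here = 14, max_so_far = 14
Position 6 (value 3): max_ending_here = 17, max_so_far = 17
Position 7 (value -4): max_ending_here = 13, max_so_far = 17
Position 8 (value 19): max_ending_here = 32, max_so_far = 32
Position 9 (value 16): max_ending_here = 48, max_so_far = 48

Maximum subarray: [9, 5, 3, -4, 19, 16]
Maximum sum: 48

The maximum subarray is [9, 5, 3, -4, 19, 16] with sum 48. This subarray runs from index 4 to index 9.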